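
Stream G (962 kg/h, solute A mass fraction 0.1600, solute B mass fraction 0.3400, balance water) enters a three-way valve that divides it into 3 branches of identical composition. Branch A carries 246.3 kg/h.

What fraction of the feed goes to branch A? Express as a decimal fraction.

Fraction to A = 246.3/962 = 0.2560.

0.256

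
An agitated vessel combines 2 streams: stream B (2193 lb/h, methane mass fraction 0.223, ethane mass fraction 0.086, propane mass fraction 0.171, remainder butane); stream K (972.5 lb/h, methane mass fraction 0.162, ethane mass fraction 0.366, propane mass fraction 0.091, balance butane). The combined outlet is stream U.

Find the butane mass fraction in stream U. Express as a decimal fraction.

0.477

Total flow out = 2193 + 972.5 = 3165.5 lb/h.
butane in = 2193×0.520 + 972.5×0.381 = 1510.9 lb/h.
butane mass fraction in U = 1510.9/3165.5 = 0.477.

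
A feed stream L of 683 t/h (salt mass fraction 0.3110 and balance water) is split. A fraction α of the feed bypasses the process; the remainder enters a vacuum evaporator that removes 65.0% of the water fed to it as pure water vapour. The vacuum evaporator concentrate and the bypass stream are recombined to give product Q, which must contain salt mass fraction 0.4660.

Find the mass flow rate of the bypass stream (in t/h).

All 683×0.311 = 212.41 t/h of salt reaches Q, so Q = 212.41/0.466 = 455.82 t/h and vapour = 227.18 t/h.
The evaporator receives (1−α)·683 of feed at 0.689 water and removes 0.650 of that water:
0.650×0.689×(1−α)×683 = 227.18
(1−α) = 227.18/305.88 = 0.7427;  α = 0.2573.
Bypass flow = 0.2573×683 = 175.74 t/h.

175.7 t/h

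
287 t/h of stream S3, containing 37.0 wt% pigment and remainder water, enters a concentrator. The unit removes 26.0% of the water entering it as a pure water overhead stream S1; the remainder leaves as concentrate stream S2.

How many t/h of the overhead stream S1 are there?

water entering = 287×0.630 = 180.81 t/h; overhead removed = 0.260×180.81 = 47.011 t/h.

47.01 t/h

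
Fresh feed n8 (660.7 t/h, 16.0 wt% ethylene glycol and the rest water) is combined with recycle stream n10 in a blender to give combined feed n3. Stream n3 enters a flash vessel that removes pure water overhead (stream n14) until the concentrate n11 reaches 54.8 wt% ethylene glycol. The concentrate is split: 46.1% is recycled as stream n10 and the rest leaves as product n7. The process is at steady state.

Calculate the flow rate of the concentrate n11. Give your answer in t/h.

357.9 t/h

Overall ethylene glycol balance (none leaves overhead): ethylene glycol in fresh feed = ethylene glycol in product, i.e. 660.7×0.160 = (1−0.461)·n11·0.548.
n11 = 105.71/(0.548×0.539) = 357.89 t/h.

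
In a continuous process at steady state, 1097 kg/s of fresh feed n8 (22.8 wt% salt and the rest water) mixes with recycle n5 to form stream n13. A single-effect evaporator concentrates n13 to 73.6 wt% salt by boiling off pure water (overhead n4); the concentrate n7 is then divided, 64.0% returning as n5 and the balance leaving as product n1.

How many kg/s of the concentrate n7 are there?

944 kg/s

Overall salt balance (none leaves overhead): salt in fresh feed = salt in product, i.e. 1097×0.228 = (1−0.640)·n7·0.736.
n7 = 250.12/(0.736×0.360) = 943.98 kg/s.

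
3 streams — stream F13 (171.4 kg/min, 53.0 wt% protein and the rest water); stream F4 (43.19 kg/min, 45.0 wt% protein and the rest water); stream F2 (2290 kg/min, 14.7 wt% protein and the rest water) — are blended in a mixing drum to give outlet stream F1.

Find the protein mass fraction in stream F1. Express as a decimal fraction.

Total flow out = 171.4 + 43.19 + 2290 = 2504.6 kg/min.
protein in = 171.4×0.530 + 43.19×0.450 + 2290×0.147 = 446.91 kg/min.
protein mass fraction in F1 = 446.91/2504.6 = 0.178.

0.178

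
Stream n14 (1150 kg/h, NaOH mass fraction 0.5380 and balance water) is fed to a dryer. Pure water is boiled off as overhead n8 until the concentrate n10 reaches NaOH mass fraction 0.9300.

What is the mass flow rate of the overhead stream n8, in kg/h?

NaOH is conserved: 1150×0.538 = 618.7 kg/h all reports to the concentrate.
Concentrate = 618.7/(target fraction) = 665.27 kg/h.
Overhead = 1150 − 665.27 = 484.73 kg/h.

484.7 kg/h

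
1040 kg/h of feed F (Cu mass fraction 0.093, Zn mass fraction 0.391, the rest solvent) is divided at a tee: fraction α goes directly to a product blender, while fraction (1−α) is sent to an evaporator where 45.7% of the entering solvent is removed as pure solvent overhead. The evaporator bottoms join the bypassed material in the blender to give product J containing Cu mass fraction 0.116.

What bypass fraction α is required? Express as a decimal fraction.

All 1040×0.093 = 96.72 kg/h of Cu reaches J, so J = 96.72/0.116 = 833.79 kg/h and vapour = 206.21 kg/h.
The evaporator receives (1−α)·1040 of feed at 0.516 solvent and removes 0.457 of that solvent:
0.457×0.516×(1−α)×1040 = 206.21
(1−α) = 206.21/245.24 = 0.8408;  α = 0.1592.

0.159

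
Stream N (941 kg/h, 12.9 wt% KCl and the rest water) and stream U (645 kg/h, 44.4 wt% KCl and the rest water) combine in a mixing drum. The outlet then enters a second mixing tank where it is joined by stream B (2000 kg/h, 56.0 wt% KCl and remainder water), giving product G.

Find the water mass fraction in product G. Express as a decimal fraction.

0.574

Overall, product flow = 3586 kg/h.
water in = 941×0.871 + 645×0.556 + 2000×0.440 = 2058.2 kg/h.
water fraction in G = 0.574.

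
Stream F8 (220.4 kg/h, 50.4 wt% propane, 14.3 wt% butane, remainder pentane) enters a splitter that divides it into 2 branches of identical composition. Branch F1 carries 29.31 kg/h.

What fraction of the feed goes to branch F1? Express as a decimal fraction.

Fraction to F1 = 29.31/220.4 = 0.1330.

0.133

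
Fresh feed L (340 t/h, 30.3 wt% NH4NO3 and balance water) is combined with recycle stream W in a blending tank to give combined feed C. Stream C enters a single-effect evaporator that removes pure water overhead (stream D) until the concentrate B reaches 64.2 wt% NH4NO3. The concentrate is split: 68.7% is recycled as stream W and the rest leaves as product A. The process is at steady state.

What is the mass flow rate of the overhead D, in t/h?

Overall NH4NO3 balance (none leaves overhead): NH4NO3 in fresh feed = NH4NO3 in product, i.e. 340×0.303 = (1−0.687)·B·0.642.
B = 103.02/(0.642×0.313) = 512.68 t/h.
Recycle W = 0.687×512.68 = 352.21 t/h.
Combined feed C = 340 + 352.21 = 692.21 t/h.
Overhead D = C − B = 692.21 − 512.68 = 179.53 t/h.

179.5 t/h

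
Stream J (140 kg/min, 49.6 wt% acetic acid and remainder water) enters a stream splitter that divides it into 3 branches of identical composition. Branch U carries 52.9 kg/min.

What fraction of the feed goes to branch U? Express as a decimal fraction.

0.378

Fraction to U = 52.9/140 = 0.3779.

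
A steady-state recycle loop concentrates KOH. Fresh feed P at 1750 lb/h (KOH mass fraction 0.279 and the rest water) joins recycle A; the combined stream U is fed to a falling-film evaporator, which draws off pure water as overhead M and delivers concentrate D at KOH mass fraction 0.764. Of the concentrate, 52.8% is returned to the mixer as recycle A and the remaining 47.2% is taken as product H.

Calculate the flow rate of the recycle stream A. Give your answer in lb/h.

714.9 lb/h

Overall KOH balance (none leaves overhead): KOH in fresh feed = KOH in product, i.e. 1750×0.279 = (1−0.528)·D·0.764.
D = 488.25/(0.764×0.472) = 1354 lb/h.
Recycle A = 0.528×1354 = 714.89 lb/h.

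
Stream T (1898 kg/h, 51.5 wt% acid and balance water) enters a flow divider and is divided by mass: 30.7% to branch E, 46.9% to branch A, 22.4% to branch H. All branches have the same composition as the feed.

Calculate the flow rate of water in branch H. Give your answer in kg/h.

206.2 kg/h

Branch H total = 0.224×1898 = 425.15 kg/h.
water in H = 0.485×425.15 = 206.2 kg/h.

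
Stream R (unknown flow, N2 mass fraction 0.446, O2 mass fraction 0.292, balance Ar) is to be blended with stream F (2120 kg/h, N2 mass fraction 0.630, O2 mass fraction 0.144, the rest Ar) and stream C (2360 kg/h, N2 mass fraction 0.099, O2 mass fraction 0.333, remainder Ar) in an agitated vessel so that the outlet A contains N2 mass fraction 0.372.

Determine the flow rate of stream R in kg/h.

Let R be the unknown flow. Total out = 4480 + R.
N2 balance: 1569.2 + 0.446·R = 0.372·(4480 + R)
(0.446 − 0.372)·R = 0.372×4480 − 1569.2 = 97.32
R = 97.32 / 0.074 = 1315.1 kg/h

1315 kg/h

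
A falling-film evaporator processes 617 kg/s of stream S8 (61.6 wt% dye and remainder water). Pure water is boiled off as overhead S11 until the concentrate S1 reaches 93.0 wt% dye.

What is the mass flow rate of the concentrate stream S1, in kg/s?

dye is conserved: 617×0.616 = 380.07 kg/s all reports to the concentrate.
Concentrate = 380.07/(target fraction) = 408.68 kg/s.

408.7 kg/s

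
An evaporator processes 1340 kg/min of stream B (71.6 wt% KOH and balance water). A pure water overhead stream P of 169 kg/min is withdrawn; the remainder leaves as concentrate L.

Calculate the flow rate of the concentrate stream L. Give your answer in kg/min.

Concentrate = 1340 − 169 = 1171 kg/min.

1171 kg/min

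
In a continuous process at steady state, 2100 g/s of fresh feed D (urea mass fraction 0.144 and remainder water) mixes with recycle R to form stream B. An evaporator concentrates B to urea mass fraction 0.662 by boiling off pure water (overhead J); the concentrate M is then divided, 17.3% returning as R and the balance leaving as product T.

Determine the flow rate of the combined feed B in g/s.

2196 g/s

Overall urea balance (none leaves overhead): urea in fresh feed = urea in product, i.e. 2100×0.144 = (1−0.173)·M·0.662.
M = 302.4/(0.662×0.827) = 552.35 g/s.
Recycle R = 0.173×552.35 = 95.557 g/s.
Combined feed B = 2100 + 95.557 = 2195.6 g/s.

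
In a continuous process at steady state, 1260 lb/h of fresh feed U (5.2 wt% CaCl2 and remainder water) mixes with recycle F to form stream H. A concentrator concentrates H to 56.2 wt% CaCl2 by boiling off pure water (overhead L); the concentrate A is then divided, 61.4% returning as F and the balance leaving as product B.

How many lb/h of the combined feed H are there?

Overall CaCl2 balance (none leaves overhead): CaCl2 in fresh feed = CaCl2 in product, i.e. 1260×0.052 = (1−0.614)·A·0.562.
A = 65.52/(0.562×0.386) = 302.03 lb/h.
Recycle F = 0.614×302.03 = 185.45 lb/h.
Combined feed H = 1260 + 185.45 = 1445.4 lb/h.

1445 lb/h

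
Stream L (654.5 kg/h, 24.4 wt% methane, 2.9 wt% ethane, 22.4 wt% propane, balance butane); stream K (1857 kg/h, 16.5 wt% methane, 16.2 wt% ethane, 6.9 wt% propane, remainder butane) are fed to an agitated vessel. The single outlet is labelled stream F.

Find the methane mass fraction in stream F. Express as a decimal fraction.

0.186

Total flow out = 654.5 + 1857 = 2511.5 kg/h.
methane in = 654.5×0.244 + 1857×0.165 = 466.1 kg/h.
methane mass fraction in F = 466.1/2511.5 = 0.186.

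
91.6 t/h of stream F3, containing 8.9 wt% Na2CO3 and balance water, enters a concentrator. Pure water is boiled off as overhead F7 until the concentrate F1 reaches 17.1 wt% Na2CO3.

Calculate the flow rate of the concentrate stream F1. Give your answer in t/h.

Na2CO3 is conserved: 91.6×0.089 = 8.1524 t/h all reports to the concentrate.
Concentrate = 8.1524/(target fraction) = 47.675 t/h.

47.67 t/h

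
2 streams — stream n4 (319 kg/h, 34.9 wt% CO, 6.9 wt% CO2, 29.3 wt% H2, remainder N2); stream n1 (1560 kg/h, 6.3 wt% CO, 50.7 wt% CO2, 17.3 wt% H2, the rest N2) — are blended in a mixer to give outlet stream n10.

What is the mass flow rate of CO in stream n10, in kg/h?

209.6 kg/h

CO out = CO in = 319×0.349 + 1560×0.063 = 209.61 kg/h.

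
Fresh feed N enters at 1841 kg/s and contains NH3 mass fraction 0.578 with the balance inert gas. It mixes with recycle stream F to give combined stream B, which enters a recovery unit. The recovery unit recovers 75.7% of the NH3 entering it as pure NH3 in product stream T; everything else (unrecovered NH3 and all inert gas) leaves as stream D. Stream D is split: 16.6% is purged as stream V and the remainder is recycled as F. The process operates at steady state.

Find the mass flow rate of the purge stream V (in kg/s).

inert gas enters only via N and leaves only via the purge: 1841×0.422 = 0.166×(inert gas in D), and the recovery unit passes all inert gas, so inert gas in B = inert gas in D = 4680.1 kg/s.
NH3 in B: m_A = 1841×0.578 + (1−0.166)·(1−0.757)·m_A, so m_A = 1064.1/0.7973 = 1334.6 kg/s.
D = (1−0.757)×1334.6 + 4680.1 = 5004.4 kg/s.
Purge V = 0.166×5004.4 = 830.74 kg/s.

830.7 kg/s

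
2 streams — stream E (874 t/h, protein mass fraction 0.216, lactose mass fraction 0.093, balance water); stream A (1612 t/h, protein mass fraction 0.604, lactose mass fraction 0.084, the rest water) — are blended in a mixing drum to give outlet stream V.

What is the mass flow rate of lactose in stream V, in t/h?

216.7 t/h

lactose out = lactose in = 874×0.093 + 1612×0.084 = 216.69 t/h.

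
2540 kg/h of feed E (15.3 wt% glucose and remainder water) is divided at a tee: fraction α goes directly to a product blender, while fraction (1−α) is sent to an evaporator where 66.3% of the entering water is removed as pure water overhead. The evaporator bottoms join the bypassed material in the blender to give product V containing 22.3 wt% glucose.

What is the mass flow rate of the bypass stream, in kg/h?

All 2540×0.153 = 388.62 kg/h of glucose reaches V, so V = 388.62/0.223 = 1742.7 kg/h and vapour = 797.31 kg/h.
The evaporator receives (1−α)·2540 of feed at 0.847 water and removes 0.663 of that water:
0.663×0.847×(1−α)×2540 = 797.31
(1−α) = 797.31/1426.4 = 0.5590;  α = 0.4410.
Bypass flow = 0.4410×2540 = 1120.2 kg/h.

1120 kg/h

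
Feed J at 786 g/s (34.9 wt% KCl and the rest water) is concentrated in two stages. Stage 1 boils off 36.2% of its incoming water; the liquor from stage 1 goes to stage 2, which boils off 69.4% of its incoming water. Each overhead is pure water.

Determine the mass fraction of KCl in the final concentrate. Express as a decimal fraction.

0.733

water in feed = 786×0.651 = 511.69 g/s.
After stage 1: water left = (1−0.362)×511.69 = 326.46; stream total = 600.77 g/s.
After stage 2: water left = (1−0.694)×326.46 = 99.895; final concentrate = 374.21 g/s.
KCl fraction = 274.31/374.21 = 0.733.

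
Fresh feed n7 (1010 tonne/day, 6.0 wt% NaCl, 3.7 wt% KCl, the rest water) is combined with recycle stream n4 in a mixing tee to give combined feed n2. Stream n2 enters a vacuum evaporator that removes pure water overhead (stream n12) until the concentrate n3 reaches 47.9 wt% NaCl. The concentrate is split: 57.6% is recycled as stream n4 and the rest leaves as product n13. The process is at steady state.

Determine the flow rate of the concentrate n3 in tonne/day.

Overall NaCl balance (none leaves overhead): NaCl in fresh feed = NaCl in product, i.e. 1010×0.060 = (1−0.576)·n3·0.479.
n3 = 60.6/(0.479×0.424) = 298.38 tonne/day.

298.4 tonne/day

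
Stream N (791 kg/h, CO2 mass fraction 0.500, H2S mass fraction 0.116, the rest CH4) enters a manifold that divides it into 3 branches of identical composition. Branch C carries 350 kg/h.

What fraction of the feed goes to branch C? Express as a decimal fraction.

Fraction to C = 350/791 = 0.4425.

0.442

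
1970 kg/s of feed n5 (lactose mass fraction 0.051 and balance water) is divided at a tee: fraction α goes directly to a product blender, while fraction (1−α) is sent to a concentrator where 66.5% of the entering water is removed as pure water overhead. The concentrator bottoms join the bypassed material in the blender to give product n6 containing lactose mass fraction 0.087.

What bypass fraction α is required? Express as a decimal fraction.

All 1970×0.051 = 100.47 kg/s of lactose reaches n6, so n6 = 100.47/0.087 = 1154.8 kg/s and vapour = 815.17 kg/s.
The evaporator receives (1−α)·1970 of feed at 0.949 water and removes 0.665 of that water:
0.665×0.949×(1−α)×1970 = 815.17
(1−α) = 815.17/1243.2 = 0.6557;  α = 0.3443.

0.344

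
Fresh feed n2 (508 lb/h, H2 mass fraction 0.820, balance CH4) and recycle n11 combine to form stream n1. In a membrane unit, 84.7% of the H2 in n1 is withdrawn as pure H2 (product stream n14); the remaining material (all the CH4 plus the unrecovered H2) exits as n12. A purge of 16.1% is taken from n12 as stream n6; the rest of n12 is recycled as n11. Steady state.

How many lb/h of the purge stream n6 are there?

CH4 enters only via n2 and leaves only via the purge: 508×0.180 = 0.161×(CH4 in n12), and the membrane unit passes all CH4, so CH4 in n1 = CH4 in n12 = 567.95 lb/h.
H2 in n1: m_A = 508×0.820 + (1−0.161)·(1−0.847)·m_A, so m_A = 416.56/0.8716 = 477.91 lb/h.
n12 = (1−0.847)×477.91 + 567.95 = 641.07 lb/h.
Purge n6 = 0.161×641.07 = 103.21 lb/h.

103.2 lb/h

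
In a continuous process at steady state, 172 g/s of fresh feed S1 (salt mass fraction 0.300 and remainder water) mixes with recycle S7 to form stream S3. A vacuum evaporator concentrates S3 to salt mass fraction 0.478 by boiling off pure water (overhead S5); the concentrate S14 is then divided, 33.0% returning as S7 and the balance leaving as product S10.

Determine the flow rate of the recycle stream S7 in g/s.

Overall salt balance (none leaves overhead): salt in fresh feed = salt in product, i.e. 172×0.300 = (1−0.330)·S14·0.478.
S14 = 51.6/(0.478×0.670) = 161.12 g/s.
Recycle S7 = 0.330×161.12 = 53.169 g/s.

53.17 g/s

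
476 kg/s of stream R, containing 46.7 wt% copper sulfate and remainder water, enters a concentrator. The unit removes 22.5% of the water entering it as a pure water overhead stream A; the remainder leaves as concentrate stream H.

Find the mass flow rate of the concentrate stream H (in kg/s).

418.9 kg/s

water entering = 476×0.533 = 253.71 kg/s; overhead removed = 0.225×253.71 = 57.084 kg/s.
Concentrate = 476 − 57.084 = 418.92 kg/s.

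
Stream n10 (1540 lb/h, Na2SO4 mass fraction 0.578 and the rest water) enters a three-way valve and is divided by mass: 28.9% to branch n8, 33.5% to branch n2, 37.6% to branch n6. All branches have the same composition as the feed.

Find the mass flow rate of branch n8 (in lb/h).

Branch n8 flow = 0.289×1540 = 445.06 lb/h.

445.1 lb/h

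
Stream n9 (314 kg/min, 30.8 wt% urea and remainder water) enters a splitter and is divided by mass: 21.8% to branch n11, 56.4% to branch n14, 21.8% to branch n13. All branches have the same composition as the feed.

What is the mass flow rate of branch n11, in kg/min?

Branch n11 flow = 0.218×314 = 68.452 kg/min.

68.45 kg/min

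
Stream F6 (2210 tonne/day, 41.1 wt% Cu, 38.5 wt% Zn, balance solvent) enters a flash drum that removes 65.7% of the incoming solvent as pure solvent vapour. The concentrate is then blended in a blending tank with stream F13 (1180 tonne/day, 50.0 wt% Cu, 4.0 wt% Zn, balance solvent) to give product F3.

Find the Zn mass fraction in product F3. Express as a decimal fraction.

Vapour removed = 0.657×0.204×2210 = 296.2 tonne/day; concentrate = 1913.8 tonne/day.
Zn reaching the mixer = 850.85 (from concentrate) + 1180×0.040 = 898.05 tonne/day.
Product flow = 1913.8 + 1180 = 3093.8 tonne/day; Zn fraction = 0.2903.

0.2903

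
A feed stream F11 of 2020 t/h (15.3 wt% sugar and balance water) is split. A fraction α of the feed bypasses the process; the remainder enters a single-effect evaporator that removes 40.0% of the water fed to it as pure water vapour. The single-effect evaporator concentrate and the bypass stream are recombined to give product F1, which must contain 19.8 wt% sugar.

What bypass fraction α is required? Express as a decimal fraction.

All 2020×0.153 = 309.06 t/h of sugar reaches F1, so F1 = 309.06/0.198 = 1560.9 t/h and vapour = 459.09 t/h.
The evaporator receives (1−α)·2020 of feed at 0.847 water and removes 0.400 of that water:
0.400×0.847×(1−α)×2020 = 459.09
(1−α) = 459.09/684.38 = 0.6708;  α = 0.3292.

0.329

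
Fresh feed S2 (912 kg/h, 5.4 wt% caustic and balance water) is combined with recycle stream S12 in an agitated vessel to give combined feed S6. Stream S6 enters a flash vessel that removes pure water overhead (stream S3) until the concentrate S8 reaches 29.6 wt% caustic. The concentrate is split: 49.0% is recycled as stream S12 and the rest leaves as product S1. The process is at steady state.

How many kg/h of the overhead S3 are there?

745.6 kg/h

Overall caustic balance (none leaves overhead): caustic in fresh feed = caustic in product, i.e. 912×0.054 = (1−0.490)·S8·0.296.
S8 = 49.248/(0.296×0.510) = 326.23 kg/h.
Recycle S12 = 0.490×326.23 = 159.85 kg/h.
Combined feed S6 = 912 + 159.85 = 1071.9 kg/h.
Overhead S3 = S6 − S8 = 1071.9 − 326.23 = 745.62 kg/h.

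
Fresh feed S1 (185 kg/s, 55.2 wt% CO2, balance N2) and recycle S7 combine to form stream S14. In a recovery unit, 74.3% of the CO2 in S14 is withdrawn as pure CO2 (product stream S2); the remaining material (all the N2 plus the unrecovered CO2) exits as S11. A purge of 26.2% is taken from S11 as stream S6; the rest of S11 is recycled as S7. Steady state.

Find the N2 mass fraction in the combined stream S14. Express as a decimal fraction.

0.7151

N2 enters only via S1 and leaves only via the purge: 185×0.448 = 0.262×(N2 in S11), and the recovery unit passes all N2, so N2 in S14 = N2 in S11 = 316.34 kg/s.
CO2 in S14: m_A = 185×0.552 + (1−0.262)·(1−0.743)·m_A, so m_A = 102.12/0.8103 = 126.02 kg/s.
S14 = 126.02 + 316.34 = 442.36 kg/s.
N2 fraction in S14 = 316.34/442.36 = 0.7151.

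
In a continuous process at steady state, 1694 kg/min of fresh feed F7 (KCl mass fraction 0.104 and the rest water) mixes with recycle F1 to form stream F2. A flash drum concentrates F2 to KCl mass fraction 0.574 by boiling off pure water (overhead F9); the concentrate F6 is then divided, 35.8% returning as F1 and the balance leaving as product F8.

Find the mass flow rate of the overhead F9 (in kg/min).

1387 kg/min

Overall KCl balance (none leaves overhead): KCl in fresh feed = KCl in product, i.e. 1694×0.104 = (1−0.358)·F6·0.574.
F6 = 176.18/(0.574×0.642) = 478.08 kg/min.
Recycle F1 = 0.358×478.08 = 171.15 kg/min.
Combined feed F2 = 1694 + 171.15 = 1865.2 kg/min.
Overhead F9 = F2 − F6 = 1865.2 − 478.08 = 1387.1 kg/min.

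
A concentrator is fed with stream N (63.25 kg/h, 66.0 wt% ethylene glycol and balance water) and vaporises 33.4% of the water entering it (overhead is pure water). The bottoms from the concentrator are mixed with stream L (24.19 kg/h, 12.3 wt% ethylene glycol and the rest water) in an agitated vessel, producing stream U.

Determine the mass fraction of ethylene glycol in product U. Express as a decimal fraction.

0.557

Vapour removed = 0.334×0.340×63.25 = 7.1827 kg/h; concentrate = 56.067 kg/h.
ethylene glycol reaching the mixer = 41.745 (from concentrate) + 24.19×0.123 = 44.72 kg/h.
Product flow = 56.067 + 24.19 = 80.257 kg/h; ethylene glycol fraction = 0.557.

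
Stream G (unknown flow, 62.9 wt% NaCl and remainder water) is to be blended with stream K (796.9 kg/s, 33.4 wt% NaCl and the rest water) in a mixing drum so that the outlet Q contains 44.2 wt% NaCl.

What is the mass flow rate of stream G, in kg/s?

460.2 kg/s

Let G be the unknown flow. Total out = 796.9 + G.
NaCl balance: 266.16 + 0.629·G = 0.442·(796.9 + G)
(0.629 − 0.442)·G = 0.442×796.9 − 266.16 = 86.065
G = 86.065 / 0.187 = 460.24 kg/s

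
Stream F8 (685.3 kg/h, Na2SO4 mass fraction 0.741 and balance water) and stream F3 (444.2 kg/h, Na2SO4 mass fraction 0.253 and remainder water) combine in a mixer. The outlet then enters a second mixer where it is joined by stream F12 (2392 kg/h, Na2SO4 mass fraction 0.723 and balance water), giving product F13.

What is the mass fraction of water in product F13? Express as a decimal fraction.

Overall, product flow = 3521.5 kg/h.
water in = 685.3×0.259 + 444.2×0.747 + 2392×0.277 = 1171.9 kg/h.
water fraction in F13 = 0.333.

0.333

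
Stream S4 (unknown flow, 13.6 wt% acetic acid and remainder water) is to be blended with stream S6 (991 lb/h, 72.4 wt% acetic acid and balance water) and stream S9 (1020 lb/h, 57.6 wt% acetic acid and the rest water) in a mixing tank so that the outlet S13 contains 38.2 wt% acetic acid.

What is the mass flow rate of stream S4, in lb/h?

2182 lb/h

Let S4 be the unknown flow. Total out = 2011 + S4.
acetic acid balance: 1305 + 0.136·S4 = 0.382·(2011 + S4)
(0.136 − 0.382)·S4 = 0.382×2011 − 1305 = -536.8
S4 = -536.8 / -0.246 = 2182.1 lb/h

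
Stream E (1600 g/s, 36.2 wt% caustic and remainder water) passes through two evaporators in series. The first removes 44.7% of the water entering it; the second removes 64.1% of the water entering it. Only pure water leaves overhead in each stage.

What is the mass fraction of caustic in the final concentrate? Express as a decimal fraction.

0.7408

water in feed = 1600×0.638 = 1020.8 g/s.
After stage 1: water left = (1−0.447)×1020.8 = 564.5; stream total = 1143.7 g/s.
After stage 2: water left = (1−0.641)×564.5 = 202.66; final concentrate = 781.86 g/s.
caustic fraction = 579.2/781.86 = 0.7408.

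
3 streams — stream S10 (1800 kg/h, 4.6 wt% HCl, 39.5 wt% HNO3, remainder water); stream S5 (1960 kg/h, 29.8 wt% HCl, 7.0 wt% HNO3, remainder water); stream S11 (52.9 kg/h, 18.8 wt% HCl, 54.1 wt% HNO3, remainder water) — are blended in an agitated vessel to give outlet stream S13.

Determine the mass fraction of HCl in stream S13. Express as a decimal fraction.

Total flow out = 1800 + 1960 + 52.9 = 3812.9 kg/h.
HCl in = 1800×0.046 + 1960×0.298 + 52.9×0.188 = 676.83 kg/h.
HCl mass fraction in S13 = 676.83/3812.9 = 0.178.

0.178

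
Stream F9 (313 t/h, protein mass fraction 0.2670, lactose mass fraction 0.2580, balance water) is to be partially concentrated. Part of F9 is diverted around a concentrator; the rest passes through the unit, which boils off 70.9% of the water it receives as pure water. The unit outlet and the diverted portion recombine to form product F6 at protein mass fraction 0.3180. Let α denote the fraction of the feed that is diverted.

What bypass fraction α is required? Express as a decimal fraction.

All 313×0.267 = 83.571 t/h of protein reaches F6, so F6 = 83.571/0.318 = 262.8 t/h and vapour = 50.198 t/h.
The evaporator receives (1−α)·313 of feed at 0.475 water and removes 0.709 of that water:
0.709×0.475×(1−α)×313 = 50.198
(1−α) = 50.198/105.41 = 0.4762;  α = 0.5238.

0.524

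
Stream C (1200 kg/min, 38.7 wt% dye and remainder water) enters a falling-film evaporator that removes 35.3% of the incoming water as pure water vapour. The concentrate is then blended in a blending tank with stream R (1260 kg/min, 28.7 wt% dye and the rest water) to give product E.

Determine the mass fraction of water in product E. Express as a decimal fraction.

Vapour removed = 0.353×0.613×1200 = 259.67 kg/min; concentrate = 940.33 kg/min.
water reaching the mixer = 475.93 (from concentrate) + 1260×0.713 = 1374.3 kg/min.
Product flow = 940.33 + 1260 = 2200.3 kg/min; water fraction = 0.6246.

0.6246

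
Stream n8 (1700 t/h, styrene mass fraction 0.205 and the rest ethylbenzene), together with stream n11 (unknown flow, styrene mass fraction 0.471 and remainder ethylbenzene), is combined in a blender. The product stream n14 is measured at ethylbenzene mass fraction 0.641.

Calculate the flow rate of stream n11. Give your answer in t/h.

Let n11 be the unknown flow. Total out = 1700 + n11.
ethylbenzene balance: 1351.5 + 0.529·n11 = 0.641·(1700 + n11)
(0.529 − 0.641)·n11 = 0.641×1700 − 1351.5 = -261.8
n11 = -261.8 / -0.112 = 2337.5 t/h

2338 t/h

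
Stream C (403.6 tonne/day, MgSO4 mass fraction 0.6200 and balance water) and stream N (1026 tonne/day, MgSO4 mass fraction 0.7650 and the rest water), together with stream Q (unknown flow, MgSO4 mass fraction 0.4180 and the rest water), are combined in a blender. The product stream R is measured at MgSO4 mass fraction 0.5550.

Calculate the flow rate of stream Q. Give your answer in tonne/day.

Let Q be the unknown flow. Total out = 1429.6 + Q.
MgSO4 balance: 1035.1 + 0.418·Q = 0.555·(1429.6 + Q)
(0.418 − 0.555)·Q = 0.555×1429.6 − 1035.1 = -241.69
Q = -241.69 / -0.137 = 1764.2 tonne/day

1764 tonne/day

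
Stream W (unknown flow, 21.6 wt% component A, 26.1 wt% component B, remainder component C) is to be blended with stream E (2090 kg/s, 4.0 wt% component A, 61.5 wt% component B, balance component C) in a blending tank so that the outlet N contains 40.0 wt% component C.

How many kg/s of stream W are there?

Let W be the unknown flow. Total out = 2090 + W.
component C balance: 721.05 + 0.523·W = 0.400·(2090 + W)
(0.523 − 0.400)·W = 0.400×2090 − 721.05 = 114.95
W = 114.95 / 0.123 = 934.55 kg/s

934.6 kg/s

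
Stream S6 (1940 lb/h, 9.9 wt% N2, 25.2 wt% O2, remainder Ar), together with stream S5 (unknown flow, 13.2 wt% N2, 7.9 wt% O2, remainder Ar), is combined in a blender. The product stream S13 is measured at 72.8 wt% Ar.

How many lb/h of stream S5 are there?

2512 lb/h

Let S5 be the unknown flow. Total out = 1940 + S5.
Ar balance: 1259.1 + 0.789·S5 = 0.728·(1940 + S5)
(0.789 − 0.728)·S5 = 0.728×1940 − 1259.1 = 153.26
S5 = 153.26 / 0.061 = 2512.5 lb/h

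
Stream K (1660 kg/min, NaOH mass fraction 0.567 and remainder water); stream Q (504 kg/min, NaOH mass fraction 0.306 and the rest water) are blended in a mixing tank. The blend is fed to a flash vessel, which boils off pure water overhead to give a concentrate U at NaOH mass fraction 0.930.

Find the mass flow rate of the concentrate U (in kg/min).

NaOH entering = 1660×0.567 + 504×0.306 = 1095.4 kg/min.
All NaOH reports to U, so U = 1095.4/0.930 = 1177.9 kg/min.

1178 kg/min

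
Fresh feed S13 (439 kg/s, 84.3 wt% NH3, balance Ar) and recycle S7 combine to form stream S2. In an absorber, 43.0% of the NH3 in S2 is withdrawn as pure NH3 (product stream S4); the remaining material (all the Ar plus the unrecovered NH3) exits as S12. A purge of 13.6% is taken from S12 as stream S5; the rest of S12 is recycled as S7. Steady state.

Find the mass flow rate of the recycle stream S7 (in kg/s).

Ar enters only via S13 and leaves only via the purge: 439×0.157 = 0.136×(Ar in S12), and the absorber passes all Ar, so Ar in S2 = Ar in S12 = 506.79 kg/s.
NH3 in S2: m_A = 439×0.843 + (1−0.136)·(1−0.430)·m_A, so m_A = 370.08/0.5075 = 729.19 kg/s.
S12 = (1−0.430)×729.19 + 506.79 = 922.42 kg/s.
Recycle S7 = (1−0.136)×922.42 = 796.97 kg/s.

797 kg/s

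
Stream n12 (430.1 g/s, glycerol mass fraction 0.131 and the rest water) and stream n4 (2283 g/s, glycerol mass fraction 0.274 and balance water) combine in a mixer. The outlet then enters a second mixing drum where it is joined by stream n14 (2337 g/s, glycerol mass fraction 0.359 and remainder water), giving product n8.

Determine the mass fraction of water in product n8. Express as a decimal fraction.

0.699

Overall, product flow = 5050.1 g/s.
water in = 430.1×0.869 + 2283×0.726 + 2337×0.641 = 3529.2 g/s.
water fraction in n8 = 0.699.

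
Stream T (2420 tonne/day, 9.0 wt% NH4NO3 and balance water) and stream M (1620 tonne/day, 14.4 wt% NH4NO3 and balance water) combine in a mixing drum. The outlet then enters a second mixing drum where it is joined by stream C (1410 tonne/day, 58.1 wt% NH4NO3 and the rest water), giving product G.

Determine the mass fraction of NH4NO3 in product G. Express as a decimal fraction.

0.233

Overall, product flow = 5450 tonne/day.
NH4NO3 in = 2420×0.090 + 1620×0.144 + 1410×0.581 = 1270.3 tonne/day.
NH4NO3 fraction in G = 0.233.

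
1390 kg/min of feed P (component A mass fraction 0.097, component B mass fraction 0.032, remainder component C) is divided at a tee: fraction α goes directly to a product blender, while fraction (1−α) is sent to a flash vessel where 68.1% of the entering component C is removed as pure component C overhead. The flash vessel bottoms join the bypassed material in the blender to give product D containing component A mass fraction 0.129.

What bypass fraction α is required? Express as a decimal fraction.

0.582

All 1390×0.097 = 134.83 kg/min of component A reaches D, so D = 134.83/0.129 = 1045.2 kg/min and vapour = 344.81 kg/min.
The evaporator receives (1−α)·1390 of feed at 0.871 component C and removes 0.681 of that component C:
0.681×0.871×(1−α)×1390 = 344.81
(1−α) = 344.81/824.48 = 0.4182;  α = 0.5818.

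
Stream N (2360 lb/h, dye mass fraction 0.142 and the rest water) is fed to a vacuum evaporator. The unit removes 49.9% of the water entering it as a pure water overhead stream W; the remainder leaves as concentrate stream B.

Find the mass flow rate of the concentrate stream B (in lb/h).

water entering = 2360×0.858 = 2024.9 lb/h; overhead removed = 0.499×2024.9 = 1010.4 lb/h.
Concentrate = 2360 − 1010.4 = 1349.6 lb/h.

1350 lb/h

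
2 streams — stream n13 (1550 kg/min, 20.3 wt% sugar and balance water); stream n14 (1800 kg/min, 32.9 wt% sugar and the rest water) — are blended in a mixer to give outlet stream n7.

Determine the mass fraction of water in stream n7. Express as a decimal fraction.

0.7293

Total flow out = 1550 + 1800 = 3350 kg/min.
water in = 1550×0.797 + 1800×0.671 = 2443.2 kg/min.
water mass fraction in n7 = 2443.2/3350 = 0.7293.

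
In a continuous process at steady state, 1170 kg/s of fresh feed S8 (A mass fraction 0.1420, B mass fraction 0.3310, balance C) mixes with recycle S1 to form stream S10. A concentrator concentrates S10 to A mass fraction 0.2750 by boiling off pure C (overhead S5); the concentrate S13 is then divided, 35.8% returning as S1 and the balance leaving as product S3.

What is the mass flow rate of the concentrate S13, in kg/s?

941 kg/s

Overall A balance (none leaves overhead): A in fresh feed = A in product, i.e. 1170×0.142 = (1−0.358)·S13·0.275.
S13 = 166.14/(0.275×0.642) = 941.04 kg/s.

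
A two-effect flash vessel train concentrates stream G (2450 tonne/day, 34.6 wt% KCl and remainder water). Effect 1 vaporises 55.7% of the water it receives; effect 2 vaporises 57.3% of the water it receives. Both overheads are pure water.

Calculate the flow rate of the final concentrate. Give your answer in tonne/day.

water in feed = 2450×0.654 = 1602.3 tonne/day.
After stage 1: water left = (1−0.557)×1602.3 = 709.82; stream total = 1557.5 tonne/day.
After stage 2: water left = (1−0.573)×709.82 = 303.09; final concentrate = 1150.8 tonne/day.

1151 tonne/day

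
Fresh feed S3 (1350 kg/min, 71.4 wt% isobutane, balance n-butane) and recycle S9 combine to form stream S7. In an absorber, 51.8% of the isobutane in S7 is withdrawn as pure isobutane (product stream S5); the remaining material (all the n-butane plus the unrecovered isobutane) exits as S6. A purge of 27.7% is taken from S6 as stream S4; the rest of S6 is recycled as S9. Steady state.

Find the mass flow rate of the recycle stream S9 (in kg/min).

1523 kg/min

n-butane enters only via S3 and leaves only via the purge: 1350×0.286 = 0.277×(n-butane in S6), and the absorber passes all n-butane, so n-butane in S7 = n-butane in S6 = 1393.9 kg/min.
isobutane in S7: m_A = 1350×0.714 + (1−0.277)·(1−0.518)·m_A, so m_A = 963.9/0.6515 = 1479.5 kg/min.
S6 = (1−0.518)×1479.5 + 1393.9 = 2107 kg/min.
Recycle S9 = (1−0.277)×2107 = 1523.3 kg/min.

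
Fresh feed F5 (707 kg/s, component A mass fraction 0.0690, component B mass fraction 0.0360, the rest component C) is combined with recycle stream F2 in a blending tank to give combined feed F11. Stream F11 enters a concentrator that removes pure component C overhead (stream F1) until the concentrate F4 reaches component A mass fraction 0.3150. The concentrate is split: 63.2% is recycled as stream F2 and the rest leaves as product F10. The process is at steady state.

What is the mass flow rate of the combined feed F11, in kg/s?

973 kg/s

Overall component A balance (none leaves overhead): component A in fresh feed = component A in product, i.e. 707×0.069 = (1−0.632)·F4·0.315.
F4 = 48.783/(0.315×0.368) = 420.83 kg/s.
Recycle F2 = 0.632×420.83 = 265.97 kg/s.
Combined feed F11 = 707 + 265.97 = 972.97 kg/s.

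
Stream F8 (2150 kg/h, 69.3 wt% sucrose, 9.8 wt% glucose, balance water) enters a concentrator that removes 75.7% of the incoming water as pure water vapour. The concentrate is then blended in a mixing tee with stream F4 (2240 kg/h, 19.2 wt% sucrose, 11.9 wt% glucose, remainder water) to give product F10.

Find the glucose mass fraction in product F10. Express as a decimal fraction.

0.118

Vapour removed = 0.757×0.209×2150 = 340.16 kg/h; concentrate = 1809.8 kg/h.
glucose reaching the mixer = 210.7 (from concentrate) + 2240×0.119 = 477.26 kg/h.
Product flow = 1809.8 + 2240 = 4049.8 kg/h; glucose fraction = 0.118.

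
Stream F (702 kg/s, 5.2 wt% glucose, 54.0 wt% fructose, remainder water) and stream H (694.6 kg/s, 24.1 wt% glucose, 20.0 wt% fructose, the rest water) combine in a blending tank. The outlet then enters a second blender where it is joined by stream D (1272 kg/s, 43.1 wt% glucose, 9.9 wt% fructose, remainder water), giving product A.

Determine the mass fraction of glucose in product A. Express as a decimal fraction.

0.282

Overall, product flow = 2668.6 kg/s.
glucose in = 702×0.052 + 694.6×0.241 + 1272×0.431 = 752.13 kg/s.
glucose fraction in A = 0.282.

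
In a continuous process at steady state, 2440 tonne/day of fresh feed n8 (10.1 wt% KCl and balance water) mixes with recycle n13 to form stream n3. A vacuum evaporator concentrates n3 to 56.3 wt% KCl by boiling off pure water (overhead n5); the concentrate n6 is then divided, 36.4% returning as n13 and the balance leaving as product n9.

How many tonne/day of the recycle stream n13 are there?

Overall KCl balance (none leaves overhead): KCl in fresh feed = KCl in product, i.e. 2440×0.101 = (1−0.364)·n6·0.563.
n6 = 246.44/(0.563×0.636) = 688.25 tonne/day.
Recycle n13 = 0.364×688.25 = 250.52 tonne/day.

250.5 tonne/day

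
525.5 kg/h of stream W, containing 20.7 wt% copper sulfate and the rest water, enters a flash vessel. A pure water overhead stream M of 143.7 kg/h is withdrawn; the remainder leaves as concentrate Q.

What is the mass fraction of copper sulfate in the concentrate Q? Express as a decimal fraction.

0.2849

copper sulfate is not removed: 525.5×0.207 = 108.78 kg/h of copper sulfate enters Q.
Concentrate = 525.5 − 143.7 = 381.8 kg/h.
Mass fraction = 108.78/381.8 = 0.2849.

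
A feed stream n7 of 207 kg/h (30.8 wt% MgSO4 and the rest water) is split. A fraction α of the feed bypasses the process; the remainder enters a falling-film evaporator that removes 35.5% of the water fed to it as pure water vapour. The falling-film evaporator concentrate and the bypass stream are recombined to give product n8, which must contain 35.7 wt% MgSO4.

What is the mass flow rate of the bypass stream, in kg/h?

91.35 kg/h

All 207×0.308 = 63.756 kg/h of MgSO4 reaches n8, so n8 = 63.756/0.357 = 178.59 kg/h and vapour = 28.412 kg/h.
The evaporator receives (1−α)·207 of feed at 0.692 water and removes 0.355 of that water:
0.355×0.692×(1−α)×207 = 28.412
(1−α) = 28.412/50.852 = 0.5587;  α = 0.4413.
Bypass flow = 0.4413×207 = 91.345 kg/h.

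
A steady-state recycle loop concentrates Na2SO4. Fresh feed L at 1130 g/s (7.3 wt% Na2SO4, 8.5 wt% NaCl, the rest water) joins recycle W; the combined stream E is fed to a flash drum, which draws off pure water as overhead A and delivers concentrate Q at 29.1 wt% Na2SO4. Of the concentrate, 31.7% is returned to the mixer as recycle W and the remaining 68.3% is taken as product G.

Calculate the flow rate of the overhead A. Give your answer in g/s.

Overall Na2SO4 balance (none leaves overhead): Na2SO4 in fresh feed = Na2SO4 in product, i.e. 1130×0.073 = (1−0.317)·Q·0.291.
Q = 82.49/(0.291×0.683) = 415.04 g/s.
Recycle W = 0.317×415.04 = 131.57 g/s.
Combined feed E = 1130 + 131.57 = 1261.6 g/s.
Overhead A = E − Q = 1261.6 − 415.04 = 846.53 g/s.

846.5 g/s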